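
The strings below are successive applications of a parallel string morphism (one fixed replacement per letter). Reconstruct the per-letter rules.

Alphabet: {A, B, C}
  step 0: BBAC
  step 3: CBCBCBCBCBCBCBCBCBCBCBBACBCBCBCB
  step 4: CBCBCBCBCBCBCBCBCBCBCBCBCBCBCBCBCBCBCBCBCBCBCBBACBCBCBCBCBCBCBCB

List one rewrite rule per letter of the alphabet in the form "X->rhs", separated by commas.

  step 3 ⇒ step 4: CBCBCBCBCBCBCBCBCBCBCBBACBCBCBCB ⇒ CB·CB·CB·CB·CB·CB·CB·CB·CB·CB·CB·CB·CB·CB·CB·CB·CB·CB·CB·CB·CB·CB·CB·BA·CB·CB·CB·CB·CB·CB·CB·CB
    A ↦ BA
    B ↦ CB
    C ↦ CB

A->BA, B->CB, C->CB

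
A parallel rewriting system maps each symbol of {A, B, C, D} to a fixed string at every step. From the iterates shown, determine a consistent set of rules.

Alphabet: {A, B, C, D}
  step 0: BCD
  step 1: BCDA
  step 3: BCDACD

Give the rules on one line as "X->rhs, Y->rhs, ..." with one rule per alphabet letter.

  step 0 ⇒ step 1: BCD ⇒ BC·D·A
    B ↦ BC
    C ↦ D
    D ↦ A
    A ↦ C  (constrained at step 1)

A->C, B->BC, C->D, D->A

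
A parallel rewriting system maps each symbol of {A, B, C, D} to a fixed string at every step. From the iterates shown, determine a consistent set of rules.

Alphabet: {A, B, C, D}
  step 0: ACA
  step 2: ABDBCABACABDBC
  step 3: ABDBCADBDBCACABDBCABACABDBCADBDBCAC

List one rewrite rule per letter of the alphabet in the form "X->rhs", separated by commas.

A->AB, B->DBC, C->AC, D->ADB

  step 2 ⇒ step 3: ABDBCABACABDBC ⇒ AB·DBC·ADB·DBC·AC·AB·DBC·AB·AC·AB·DBC·ADB·DBC·AC
    A ↦ AB
    B ↦ DBC
    C ↦ AC
    D ↦ ADB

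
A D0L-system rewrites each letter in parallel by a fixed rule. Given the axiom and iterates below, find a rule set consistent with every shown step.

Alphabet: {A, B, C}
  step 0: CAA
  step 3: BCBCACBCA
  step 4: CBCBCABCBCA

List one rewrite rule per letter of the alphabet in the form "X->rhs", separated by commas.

  step 3 ⇒ step 4: BCBCACBCA ⇒ C·B·C·B·CA·B·C·B·CA
    A ↦ CA
    B ↦ C
    C ↦ B

A->CA, B->C, C->B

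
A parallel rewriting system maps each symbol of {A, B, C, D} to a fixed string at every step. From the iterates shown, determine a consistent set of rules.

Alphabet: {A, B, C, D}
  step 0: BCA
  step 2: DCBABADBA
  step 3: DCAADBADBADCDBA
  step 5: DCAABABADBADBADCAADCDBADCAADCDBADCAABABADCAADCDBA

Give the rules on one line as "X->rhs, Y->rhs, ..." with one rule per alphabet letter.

  step 2 ⇒ step 3: DCBABADBA ⇒ DC·AA·D·BA·D·BA·DC·D·BA
    A ↦ BA
    B ↦ D
    C ↦ AA
    D ↦ DC

A->BA, B->D, C->AA, D->DC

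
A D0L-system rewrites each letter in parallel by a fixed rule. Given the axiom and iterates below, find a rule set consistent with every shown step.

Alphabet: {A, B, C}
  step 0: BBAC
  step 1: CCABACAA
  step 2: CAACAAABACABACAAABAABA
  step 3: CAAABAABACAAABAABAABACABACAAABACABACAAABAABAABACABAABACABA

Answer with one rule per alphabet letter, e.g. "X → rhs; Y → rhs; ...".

A->ABA, B->C, C->CAA

  step 2 ⇒ step 3: CAACAAABACABACAAABAABA ⇒ CAA·ABA·ABA·CAA·ABA·ABA·ABA·C·ABA·CAA·ABA·C·ABA·CAA·ABA·ABA·ABA·C·ABA·ABA·C·ABA
    A ↦ ABA
    B ↦ C
    C ↦ CAA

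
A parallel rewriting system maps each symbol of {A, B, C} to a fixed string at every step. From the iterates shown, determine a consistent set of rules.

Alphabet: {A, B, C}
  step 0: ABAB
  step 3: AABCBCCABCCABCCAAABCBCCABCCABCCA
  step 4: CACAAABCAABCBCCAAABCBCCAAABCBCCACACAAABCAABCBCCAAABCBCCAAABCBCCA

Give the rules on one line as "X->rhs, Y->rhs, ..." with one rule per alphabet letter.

  step 3 ⇒ step 4: AABCBCCABCCABCCAAABCBCCABCCABCCA ⇒ CA·CA·AA·BC·AA·BC·BC·CA·AA·BC·BC·CA·AA·BC·BC·CA·CA·CA·AA·BC·AA·BC·BC·CA·AA·BC·BC·CA·AA·BC·BC·CA
    A ↦ CA
    B ↦ AA
    C ↦ BC

A->CA, B->AA, C->BC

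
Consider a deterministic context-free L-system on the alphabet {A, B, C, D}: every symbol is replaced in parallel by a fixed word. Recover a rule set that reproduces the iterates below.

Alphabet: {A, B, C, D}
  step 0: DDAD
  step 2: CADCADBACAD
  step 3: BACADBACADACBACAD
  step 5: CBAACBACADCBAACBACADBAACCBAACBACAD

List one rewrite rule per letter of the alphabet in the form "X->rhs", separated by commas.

  step 2 ⇒ step 3: CADCADBACAD ⇒ BA·C·AD·BA·C·AD·A·C·BA·C·AD
    A ↦ C
    B ↦ A
    C ↦ BA
    D ↦ AD

A->C, B->A, C->BA, D->AD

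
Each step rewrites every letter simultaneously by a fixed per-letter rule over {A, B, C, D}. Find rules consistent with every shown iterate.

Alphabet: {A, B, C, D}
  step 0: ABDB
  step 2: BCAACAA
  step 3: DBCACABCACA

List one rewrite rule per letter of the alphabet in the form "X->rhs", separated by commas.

  step 2 ⇒ step 3: BCAACAA ⇒ D·B·CA·CA·B·CA·CA
    A ↦ CA
    B ↦ D
    C ↦ B
    D ↦ A  (constrained at step 0)

A->CA, B->D, C->B, D->A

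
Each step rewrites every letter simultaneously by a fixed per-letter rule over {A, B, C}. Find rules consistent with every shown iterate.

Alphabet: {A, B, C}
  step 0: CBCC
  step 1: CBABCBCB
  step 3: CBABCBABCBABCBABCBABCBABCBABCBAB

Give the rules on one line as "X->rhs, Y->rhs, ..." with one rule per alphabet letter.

  step 0 ⇒ step 1: CBCC ⇒ CB·AB·CB·CB
    B ↦ AB
    C ↦ CB
    A ↦ CB  (constrained at step 1)

A->CB, B->AB, C->CB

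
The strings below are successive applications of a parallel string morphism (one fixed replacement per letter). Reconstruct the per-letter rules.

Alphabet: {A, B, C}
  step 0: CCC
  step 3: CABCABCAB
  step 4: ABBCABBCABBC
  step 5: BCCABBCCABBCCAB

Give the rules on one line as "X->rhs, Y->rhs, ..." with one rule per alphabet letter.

  step 4 ⇒ step 5: ABBCABBCABBC ⇒ B·C·C·AB·B·C·C·AB·B·C·C·AB
    A ↦ B
    B ↦ C
    C ↦ AB

A->B, B->C, C->AB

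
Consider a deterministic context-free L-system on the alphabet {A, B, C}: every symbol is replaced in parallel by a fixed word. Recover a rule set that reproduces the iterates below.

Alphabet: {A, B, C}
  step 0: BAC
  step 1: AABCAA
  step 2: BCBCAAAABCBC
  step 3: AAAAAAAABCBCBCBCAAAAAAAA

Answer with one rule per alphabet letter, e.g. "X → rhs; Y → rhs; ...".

  step 2 ⇒ step 3: BCBCAAAABCBC ⇒ AA·AA·AA·AA·BC·BC·BC·BC·AA·AA·AA·AA
    A ↦ BC
    B ↦ AA
    C ↦ AA

A->BC, B->AA, C->AA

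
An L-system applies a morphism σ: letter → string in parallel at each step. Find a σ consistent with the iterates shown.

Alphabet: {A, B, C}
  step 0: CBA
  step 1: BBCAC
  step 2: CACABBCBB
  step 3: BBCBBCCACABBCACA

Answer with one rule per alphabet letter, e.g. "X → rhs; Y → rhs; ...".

A->C, B->CA, C->BB

  step 2 ⇒ step 3: CACABBCBB ⇒ BB·C·BB·C·CA·CA·BB·CA·CA
    A ↦ C
    B ↦ CA
    C ↦ BB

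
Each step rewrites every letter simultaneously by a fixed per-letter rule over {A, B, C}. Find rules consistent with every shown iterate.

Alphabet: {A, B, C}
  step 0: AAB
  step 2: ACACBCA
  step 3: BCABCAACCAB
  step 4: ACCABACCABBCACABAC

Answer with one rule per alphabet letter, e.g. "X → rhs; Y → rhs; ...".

  step 3 ⇒ step 4: BCABCAACCAB ⇒ AC·CA·B·AC·CA·B·B·CA·CA·B·AC
    A ↦ B
    B ↦ AC
    C ↦ CA

A->B, B->AC, C->CA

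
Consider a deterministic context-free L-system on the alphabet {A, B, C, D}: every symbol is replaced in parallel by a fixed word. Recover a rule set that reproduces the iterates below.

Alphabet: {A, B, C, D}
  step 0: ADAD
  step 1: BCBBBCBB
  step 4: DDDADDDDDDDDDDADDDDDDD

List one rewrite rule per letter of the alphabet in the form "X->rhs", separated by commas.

A->BC, B->D, C->AD, D->BB

  step 0 ⇒ step 1: ADAD ⇒ BC·BB·BC·BB
    A ↦ BC
    D ↦ BB
    B ↦ D  (constrained at step 1)
    C ↦ AD  (constrained at step 1)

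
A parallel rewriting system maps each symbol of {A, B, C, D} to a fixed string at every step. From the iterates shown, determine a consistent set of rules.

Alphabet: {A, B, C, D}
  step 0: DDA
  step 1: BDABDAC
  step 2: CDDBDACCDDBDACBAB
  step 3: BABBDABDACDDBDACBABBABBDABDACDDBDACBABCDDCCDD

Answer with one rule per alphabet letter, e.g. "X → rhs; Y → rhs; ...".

  step 2 ⇒ step 3: CDDBDACCDDBDACBAB ⇒ BAB·BDA·BDA·CDD·BDA·C·BAB·BAB·BDA·BDA·CDD·BDA·C·BAB·CDD·C·CDD
    A ↦ C
    B ↦ CDD
    C ↦ BAB
    D ↦ BDA

A->C, B->CDD, C->BAB, D->BDA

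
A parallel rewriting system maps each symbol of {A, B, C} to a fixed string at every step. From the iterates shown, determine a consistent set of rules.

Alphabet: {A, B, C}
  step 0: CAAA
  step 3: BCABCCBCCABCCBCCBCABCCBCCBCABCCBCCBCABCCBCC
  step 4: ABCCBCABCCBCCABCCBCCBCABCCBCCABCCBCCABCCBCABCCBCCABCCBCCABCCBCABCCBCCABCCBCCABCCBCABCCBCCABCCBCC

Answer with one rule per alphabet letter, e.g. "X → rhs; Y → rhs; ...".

  step 3 ⇒ step 4: BCABCCBCCABCCBCCBCABCCBCCBCABCCBCCBCABCCBCC ⇒ A·BCC·BC·A·BCC·BCC·A·BCC·BCC·BC·A·BCC·BCC·A·BCC·BCC·A·BCC·BC·A·BCC·BCC·A·BCC·BCC·A·BCC·BC·A·BCC·BCC·A·BCC·BCC·A·BCC·BC·A·BCC·BCC·A·BCC·BCC
    A ↦ BC
    B ↦ A
    C ↦ BCC

A->BC, B->A, C->BCC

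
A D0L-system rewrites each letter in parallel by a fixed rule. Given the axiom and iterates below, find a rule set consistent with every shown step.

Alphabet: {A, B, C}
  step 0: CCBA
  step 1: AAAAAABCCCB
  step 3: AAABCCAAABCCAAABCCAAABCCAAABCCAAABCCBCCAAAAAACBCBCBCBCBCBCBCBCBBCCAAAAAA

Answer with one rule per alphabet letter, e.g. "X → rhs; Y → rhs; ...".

A->CB, B->BCC, C->AAA

  step 0 ⇒ step 1: CCBA ⇒ AAA·AAA·BCC·CB
    A ↦ CB
    B ↦ BCC
    C ↦ AAA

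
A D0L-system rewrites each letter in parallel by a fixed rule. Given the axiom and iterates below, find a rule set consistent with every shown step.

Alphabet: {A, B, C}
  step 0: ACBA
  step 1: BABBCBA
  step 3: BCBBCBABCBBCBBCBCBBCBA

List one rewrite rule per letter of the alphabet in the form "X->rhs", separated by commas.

  step 0 ⇒ step 1: ACBA ⇒ BA·B·BC·BA
    A ↦ BA
    B ↦ BC
    C ↦ B

A->BA, B->BC, C->B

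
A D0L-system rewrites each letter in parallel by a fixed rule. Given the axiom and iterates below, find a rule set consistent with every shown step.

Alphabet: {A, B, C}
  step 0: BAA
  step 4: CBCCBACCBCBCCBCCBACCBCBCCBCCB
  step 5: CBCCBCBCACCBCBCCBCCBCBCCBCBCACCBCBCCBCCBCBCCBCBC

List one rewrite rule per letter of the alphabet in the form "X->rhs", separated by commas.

  step 4 ⇒ step 5: CBCCBACCBCBCCBCCBACCBCBCCBCCB ⇒ CB·C·CB·CB·C·AC·CB·CB·C·CB·C·CB·CB·C·CB·CB·C·AC·CB·CB·C·CB·C·CB·CB·C·CB·CB·C
    A ↦ AC
    B ↦ C
    C ↦ CB

A->AC, B->C, C->CB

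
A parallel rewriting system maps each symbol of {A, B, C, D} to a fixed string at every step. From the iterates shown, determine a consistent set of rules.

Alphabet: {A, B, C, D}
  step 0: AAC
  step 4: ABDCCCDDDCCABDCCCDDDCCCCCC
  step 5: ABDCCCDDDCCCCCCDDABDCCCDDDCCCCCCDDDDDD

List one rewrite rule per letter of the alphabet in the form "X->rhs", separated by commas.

A->AB, B->DC, C->D, D->CC

  step 4 ⇒ step 5: ABDCCCDDDCCABDCCCDDDCCCCCC ⇒ AB·DC·CC·D·D·D·CC·CC·CC·D·D·AB·DC·CC·D·D·D·CC·CC·CC·D·D·D·D·D·D
    A ↦ AB
    B ↦ DC
    C ↦ D
    D ↦ CC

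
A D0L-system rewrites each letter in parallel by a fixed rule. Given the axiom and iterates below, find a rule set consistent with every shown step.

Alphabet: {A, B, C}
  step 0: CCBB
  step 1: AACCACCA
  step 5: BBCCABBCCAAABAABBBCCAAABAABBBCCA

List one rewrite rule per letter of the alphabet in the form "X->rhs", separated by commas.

  step 0 ⇒ step 1: CCBB ⇒ A·A·CCA·CCA
    B ↦ CCA
    C ↦ A
    A ↦ B  (constrained at step 1)

A->B, B->CCA, C->A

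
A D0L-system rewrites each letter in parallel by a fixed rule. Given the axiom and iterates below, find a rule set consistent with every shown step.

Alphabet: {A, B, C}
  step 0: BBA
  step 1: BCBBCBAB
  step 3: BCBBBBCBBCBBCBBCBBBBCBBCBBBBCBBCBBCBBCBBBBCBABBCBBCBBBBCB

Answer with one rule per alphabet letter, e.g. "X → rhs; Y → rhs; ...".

A->AB, B->BCB, C->BB

  step 0 ⇒ step 1: BBA ⇒ BCB·BCB·AB
    A ↦ AB
    B ↦ BCB
    C ↦ BB  (constrained at step 1)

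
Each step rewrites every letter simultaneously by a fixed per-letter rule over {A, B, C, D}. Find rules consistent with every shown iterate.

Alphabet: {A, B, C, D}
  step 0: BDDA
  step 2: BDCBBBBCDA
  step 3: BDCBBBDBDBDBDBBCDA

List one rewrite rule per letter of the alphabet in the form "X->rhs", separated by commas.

A->DA, B->BD, C->BB, D->C

  step 2 ⇒ step 3: BDCBBBBCDA ⇒ BD·C·BB·BD·BD·BD·BD·BB·C·DA
    A ↦ DA
    B ↦ BD
    C ↦ BB
    D ↦ C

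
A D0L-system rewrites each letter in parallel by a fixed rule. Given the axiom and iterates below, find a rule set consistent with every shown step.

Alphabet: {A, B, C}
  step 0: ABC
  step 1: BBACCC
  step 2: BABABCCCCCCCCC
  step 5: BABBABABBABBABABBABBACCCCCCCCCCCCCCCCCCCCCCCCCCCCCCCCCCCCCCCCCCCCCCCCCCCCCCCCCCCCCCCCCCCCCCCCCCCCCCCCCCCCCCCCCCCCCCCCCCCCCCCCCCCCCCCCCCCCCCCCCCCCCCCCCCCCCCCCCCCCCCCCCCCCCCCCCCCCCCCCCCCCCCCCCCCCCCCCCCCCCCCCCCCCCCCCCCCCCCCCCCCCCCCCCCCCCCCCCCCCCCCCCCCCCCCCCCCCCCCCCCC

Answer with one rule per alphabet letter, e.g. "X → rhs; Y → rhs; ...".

A->B, B->BA, C->CCC

  step 1 ⇒ step 2: BBACCC ⇒ BA·BA·B·CCC·CCC·CCC
    A ↦ B
    B ↦ BA
    C ↦ CCC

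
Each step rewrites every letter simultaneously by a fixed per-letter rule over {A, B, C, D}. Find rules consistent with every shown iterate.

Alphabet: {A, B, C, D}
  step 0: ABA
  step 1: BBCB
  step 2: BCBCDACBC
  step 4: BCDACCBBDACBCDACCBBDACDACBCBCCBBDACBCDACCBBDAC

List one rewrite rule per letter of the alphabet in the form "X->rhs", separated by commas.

  step 1 ⇒ step 2: BBCB ⇒ BC·BC·DAC·BC
    B ↦ BC
    C ↦ DAC
  step 0 ⇒ step 1: ABA ⇒ B·BC·B
    A ↦ B
    D ↦ CB  (constrained at step 2)

A->B, B->BC, C->DAC, D->CB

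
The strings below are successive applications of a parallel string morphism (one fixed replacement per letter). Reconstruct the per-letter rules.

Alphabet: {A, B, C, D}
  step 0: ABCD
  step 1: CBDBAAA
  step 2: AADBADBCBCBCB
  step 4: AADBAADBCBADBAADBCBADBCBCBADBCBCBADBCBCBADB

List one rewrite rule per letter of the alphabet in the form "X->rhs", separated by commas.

  step 1 ⇒ step 2: CBDBAAA ⇒ AA·DB·A·DB·CB·CB·CB
    A ↦ CB
    B ↦ DB
    C ↦ AA
    D ↦ A

A->CB, B->DB, C->AA, D->A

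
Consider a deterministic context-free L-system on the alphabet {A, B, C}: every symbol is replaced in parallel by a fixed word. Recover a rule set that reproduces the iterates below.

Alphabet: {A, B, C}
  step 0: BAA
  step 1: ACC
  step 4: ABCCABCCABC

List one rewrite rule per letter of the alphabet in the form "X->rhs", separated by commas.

  step 0 ⇒ step 1: BAA ⇒ A·C·C
    A ↦ C
    B ↦ A
    C ↦ BC  (constrained at step 1)

A->C, B->A, C->BC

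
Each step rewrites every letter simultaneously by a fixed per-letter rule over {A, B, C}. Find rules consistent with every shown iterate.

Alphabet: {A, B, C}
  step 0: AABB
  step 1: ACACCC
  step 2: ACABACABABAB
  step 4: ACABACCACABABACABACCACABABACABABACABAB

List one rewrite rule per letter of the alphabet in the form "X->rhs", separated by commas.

  step 1 ⇒ step 2: ACACCC ⇒ AC·AB·AC·AB·AB·AB
    A ↦ AC
    C ↦ AB
  step 0 ⇒ step 1: AABB ⇒ AC·AC·C·C
    B ↦ C

A->AC, B->C, C->AB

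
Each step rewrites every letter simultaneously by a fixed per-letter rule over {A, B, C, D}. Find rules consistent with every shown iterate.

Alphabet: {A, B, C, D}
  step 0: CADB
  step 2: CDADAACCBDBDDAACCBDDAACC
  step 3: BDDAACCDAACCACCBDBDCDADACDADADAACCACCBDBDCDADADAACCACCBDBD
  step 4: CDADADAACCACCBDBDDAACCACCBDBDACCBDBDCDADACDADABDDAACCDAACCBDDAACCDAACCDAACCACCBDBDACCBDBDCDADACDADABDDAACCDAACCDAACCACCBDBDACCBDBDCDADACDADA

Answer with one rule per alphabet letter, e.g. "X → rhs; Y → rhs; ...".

  step 3 ⇒ step 4: BDDAACCDAACCACCBDBDCDADACDADADAACCACCBDBDCDADADAACCACCBDBD ⇒ CDA·DA·DA·ACC·ACC·BD·BD·DA·ACC·ACC·BD·BD·ACC·BD·BD·CDA·DA·CDA·DA·BD·DA·ACC·DA·ACC·BD·DA·ACC·DA·ACC·DA·ACC·ACC·BD·BD·ACC·BD·BD·CDA·DA·CDA·DA·BD·DA·ACC·DA·ACC·DA·ACC·ACC·BD·BD·ACC·BD·BD·CDA·DA·CDA·DA
    A ↦ ACC
    B ↦ CDA
    C ↦ BD
    D ↦ DA

A->ACC, B->CDA, C->BD, D->DA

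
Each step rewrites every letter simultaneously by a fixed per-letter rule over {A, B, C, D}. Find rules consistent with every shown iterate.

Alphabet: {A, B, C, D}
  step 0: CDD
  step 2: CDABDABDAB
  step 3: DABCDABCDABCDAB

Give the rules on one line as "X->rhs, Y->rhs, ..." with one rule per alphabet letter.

  step 2 ⇒ step 3: CDABDABDAB ⇒ DAB·C·D·AB·C·D·AB·C·D·AB
    A ↦ D
    B ↦ AB
    C ↦ DAB
    D ↦ C

A->D, B->AB, C->DAB, D->C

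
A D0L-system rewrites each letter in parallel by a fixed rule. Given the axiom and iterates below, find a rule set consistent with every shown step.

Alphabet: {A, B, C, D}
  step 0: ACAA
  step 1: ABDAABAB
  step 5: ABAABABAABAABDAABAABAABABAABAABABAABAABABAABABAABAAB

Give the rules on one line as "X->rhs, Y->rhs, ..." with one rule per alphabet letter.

  step 0 ⇒ step 1: ACAA ⇒ AB·DA·AB·AB
    A ↦ AB
    C ↦ DA
    B ↦ A  (constrained at step 1)
    D ↦ C  (constrained at step 1)

A->AB, B->A, C->DA, D->C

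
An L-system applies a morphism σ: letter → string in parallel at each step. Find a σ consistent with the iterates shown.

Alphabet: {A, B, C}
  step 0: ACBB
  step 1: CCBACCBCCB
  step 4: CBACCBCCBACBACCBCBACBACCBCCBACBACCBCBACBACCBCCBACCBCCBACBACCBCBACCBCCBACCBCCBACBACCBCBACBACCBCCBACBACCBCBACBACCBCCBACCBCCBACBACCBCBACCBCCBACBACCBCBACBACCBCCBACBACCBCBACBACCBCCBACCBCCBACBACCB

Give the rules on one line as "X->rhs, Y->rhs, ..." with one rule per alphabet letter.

A->C, B->CCB, C->CBA

  step 0 ⇒ step 1: ACBB ⇒ C·CBA·CCB·CCB
    A ↦ C
    B ↦ CCB
    C ↦ CBA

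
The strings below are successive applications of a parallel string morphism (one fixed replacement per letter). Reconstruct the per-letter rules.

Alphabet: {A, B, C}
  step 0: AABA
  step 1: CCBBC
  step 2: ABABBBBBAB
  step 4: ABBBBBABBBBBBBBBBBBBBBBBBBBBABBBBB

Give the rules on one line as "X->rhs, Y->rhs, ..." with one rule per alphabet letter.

A->C, B->BB, C->AB

  step 1 ⇒ step 2: CCBBC ⇒ AB·AB·BB·BB·AB
    B ↦ BB
    C ↦ AB
  step 0 ⇒ step 1: AABA ⇒ C·C·BB·C
    A ↦ C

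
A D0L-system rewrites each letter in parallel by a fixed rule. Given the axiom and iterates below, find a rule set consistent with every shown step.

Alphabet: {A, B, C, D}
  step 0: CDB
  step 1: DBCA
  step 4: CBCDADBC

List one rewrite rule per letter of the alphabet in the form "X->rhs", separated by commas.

  step 0 ⇒ step 1: CDB ⇒ D·BC·A
    B ↦ A
    C ↦ D
    D ↦ BC
    A ↦ C  (constrained at step 1)

A->C, B->A, C->D, D->BC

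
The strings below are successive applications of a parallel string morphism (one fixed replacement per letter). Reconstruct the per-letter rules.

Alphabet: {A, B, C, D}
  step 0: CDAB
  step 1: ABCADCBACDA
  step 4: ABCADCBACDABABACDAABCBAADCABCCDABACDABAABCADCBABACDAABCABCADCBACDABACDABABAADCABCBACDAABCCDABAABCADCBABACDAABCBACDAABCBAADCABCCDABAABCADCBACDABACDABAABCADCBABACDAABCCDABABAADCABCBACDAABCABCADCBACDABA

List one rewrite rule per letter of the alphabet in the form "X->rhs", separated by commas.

A->BA, B->CDA, C->ABC, D->ADC

  step 0 ⇒ step 1: CDAB ⇒ ABC·ADC·BA·CDA
    A ↦ BA
    B ↦ CDA
    C ↦ ABC
    D ↦ ADC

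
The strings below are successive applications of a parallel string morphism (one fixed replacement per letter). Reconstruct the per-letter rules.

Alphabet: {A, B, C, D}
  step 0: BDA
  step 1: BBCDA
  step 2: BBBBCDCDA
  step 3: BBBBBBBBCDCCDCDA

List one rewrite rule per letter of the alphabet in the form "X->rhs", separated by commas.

A->DA, B->BB, C->CD, D->C

  step 2 ⇒ step 3: BBBBCDCDA ⇒ BB·BB·BB·BB·CD·C·CD·C·DA
    A ↦ DA
    B ↦ BB
    C ↦ CD
    D ↦ C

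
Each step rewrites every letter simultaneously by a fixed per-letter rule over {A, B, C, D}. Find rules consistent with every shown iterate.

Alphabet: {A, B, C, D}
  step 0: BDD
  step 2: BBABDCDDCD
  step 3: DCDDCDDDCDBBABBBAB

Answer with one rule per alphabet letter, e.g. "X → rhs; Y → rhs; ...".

A->D, B->DCD, C->BA, D->B

  step 2 ⇒ step 3: BBABDCDDCD ⇒ DCD·DCD·D·DCD·B·BA·B·B·BA·B
    A ↦ D
    B ↦ DCD
    C ↦ BA
    D ↦ B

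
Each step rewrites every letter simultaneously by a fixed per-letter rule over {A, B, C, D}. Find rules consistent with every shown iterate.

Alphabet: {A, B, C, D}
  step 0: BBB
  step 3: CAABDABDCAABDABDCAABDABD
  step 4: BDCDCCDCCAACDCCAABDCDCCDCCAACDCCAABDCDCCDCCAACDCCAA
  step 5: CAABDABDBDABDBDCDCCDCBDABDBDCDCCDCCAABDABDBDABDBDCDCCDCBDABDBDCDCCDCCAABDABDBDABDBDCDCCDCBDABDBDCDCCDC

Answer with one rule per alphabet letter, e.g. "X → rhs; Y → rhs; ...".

  step 4 ⇒ step 5: BDCDCCDCCAACDCCAABDCDCCDCCAACDCCAABDCDCCDCCAACDCCAA ⇒ CA·A·BD·A·BD·BD·A·BD·BD·CDC·CDC·BD·A·BD·BD·CDC·CDC·CA·A·BD·A·BD·BD·A·BD·BD·CDC·CDC·BD·A·BD·BD·CDC·CDC·CA·A·BD·A·BD·BD·A·BD·BD·CDC·CDC·BD·A·BD·BD·CDC·CDC
    A ↦ CDC
    B ↦ CA
    C ↦ BD
    D ↦ A

A->CDC, B->CA, C->BD, D->A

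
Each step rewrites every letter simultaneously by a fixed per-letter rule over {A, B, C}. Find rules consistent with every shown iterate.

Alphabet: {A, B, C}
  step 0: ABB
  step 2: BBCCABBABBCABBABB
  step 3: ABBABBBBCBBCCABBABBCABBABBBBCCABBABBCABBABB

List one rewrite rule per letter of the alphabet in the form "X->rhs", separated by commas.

A->C, B->ABB, C->BBC

  step 2 ⇒ step 3: BBCCABBABBCABBABB ⇒ ABB·ABB·BBC·BBC·C·ABB·ABB·C·ABB·ABB·BBC·C·ABB·ABB·C·ABB·ABB
    A ↦ C
    B ↦ ABB
    C ↦ BBC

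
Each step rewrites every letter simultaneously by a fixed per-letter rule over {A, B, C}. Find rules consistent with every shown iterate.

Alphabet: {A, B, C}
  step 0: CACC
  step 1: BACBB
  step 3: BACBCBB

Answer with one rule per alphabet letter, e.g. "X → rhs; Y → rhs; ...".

A->AC, B->C, C->B

  step 0 ⇒ step 1: CACC ⇒ B·AC·B·B
    A ↦ AC
    C ↦ B
    B ↦ C  (constrained at step 1)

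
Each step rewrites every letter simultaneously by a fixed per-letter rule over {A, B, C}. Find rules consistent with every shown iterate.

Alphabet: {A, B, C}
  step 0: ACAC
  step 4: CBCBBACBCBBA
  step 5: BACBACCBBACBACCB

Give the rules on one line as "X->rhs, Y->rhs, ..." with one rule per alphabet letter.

A->B, B->C, C->BA

  step 4 ⇒ step 5: CBCBBACBCBBA ⇒ BA·C·BA·C·C·B·BA·C·BA·C·C·B
    A ↦ B
    B ↦ C
    C ↦ BA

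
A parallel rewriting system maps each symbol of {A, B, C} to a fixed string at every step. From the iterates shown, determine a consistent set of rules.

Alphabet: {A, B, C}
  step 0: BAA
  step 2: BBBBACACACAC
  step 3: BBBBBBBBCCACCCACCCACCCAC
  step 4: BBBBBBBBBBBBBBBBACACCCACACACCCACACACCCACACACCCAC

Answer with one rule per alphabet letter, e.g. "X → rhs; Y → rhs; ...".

  step 3 ⇒ step 4: BBBBBBBBCCACCCACCCACCCAC ⇒ BB·BB·BB·BB·BB·BB·BB·BB·AC·AC·CC·AC·AC·AC·CC·AC·AC·AC·CC·AC·AC·AC·CC·AC
    A ↦ CC
    B ↦ BB
    C ↦ AC

A->CC, B->BB, C->AC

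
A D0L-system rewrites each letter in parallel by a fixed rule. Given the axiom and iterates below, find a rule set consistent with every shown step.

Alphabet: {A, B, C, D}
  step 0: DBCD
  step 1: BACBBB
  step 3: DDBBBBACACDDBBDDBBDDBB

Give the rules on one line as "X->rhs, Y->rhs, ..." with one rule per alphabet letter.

A->DD, B->AC, C->BB, D->B

  step 0 ⇒ step 1: DBCD ⇒ B·AC·BB·B
    B ↦ AC
    C ↦ BB
    D ↦ B
    A ↦ DD  (constrained at step 1)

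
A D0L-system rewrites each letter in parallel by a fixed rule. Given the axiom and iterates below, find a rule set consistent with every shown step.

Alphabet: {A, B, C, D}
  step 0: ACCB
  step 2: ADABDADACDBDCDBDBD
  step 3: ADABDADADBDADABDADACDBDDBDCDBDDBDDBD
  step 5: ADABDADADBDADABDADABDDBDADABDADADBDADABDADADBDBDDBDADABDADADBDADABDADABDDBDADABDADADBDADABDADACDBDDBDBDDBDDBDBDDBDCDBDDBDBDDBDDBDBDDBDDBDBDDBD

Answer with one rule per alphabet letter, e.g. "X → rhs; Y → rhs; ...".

  step 2 ⇒ step 3: ADABDADACDBDCDBDBD ⇒ ADA·BD·ADA·D·BD·ADA·BD·ADA·CD·BD·D·BD·CD·BD·D·BD·D·BD
    A ↦ ADA
    B ↦ D
    C ↦ CD
    D ↦ BD

A->ADA, B->D, C->CD, D->BD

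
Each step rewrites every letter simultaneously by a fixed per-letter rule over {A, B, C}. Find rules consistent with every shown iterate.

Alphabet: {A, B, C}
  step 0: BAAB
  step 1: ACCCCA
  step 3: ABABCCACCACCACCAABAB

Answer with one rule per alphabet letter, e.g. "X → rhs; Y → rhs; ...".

A->CC, B->A, C->AB

  step 0 ⇒ step 1: BAAB ⇒ A·CC·CC·A
    A ↦ CC
    B ↦ A
    C ↦ AB  (constrained at step 1)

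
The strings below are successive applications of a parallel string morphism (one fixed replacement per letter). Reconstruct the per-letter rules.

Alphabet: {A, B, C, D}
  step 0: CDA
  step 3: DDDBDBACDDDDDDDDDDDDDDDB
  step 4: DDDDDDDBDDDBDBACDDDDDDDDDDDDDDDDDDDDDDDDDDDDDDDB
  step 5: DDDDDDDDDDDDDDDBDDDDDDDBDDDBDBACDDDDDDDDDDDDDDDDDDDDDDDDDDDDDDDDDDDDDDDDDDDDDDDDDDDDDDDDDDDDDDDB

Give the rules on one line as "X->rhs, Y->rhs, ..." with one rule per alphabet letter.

  step 4 ⇒ step 5: DDDDDDDBDDDBDBACDDDDDDDDDDDDDDDDDDDDDDDDDDDDDDDB ⇒ DD·DD·DD·DD·DD·DD·DD·DB·DD·DD·DD·DB·DD·DB·DB·AC·DD·DD·DD·DD·DD·DD·DD·DD·DD·DD·DD·DD·DD·DD·DD·DD·DD·DD·DD·DD·DD·DD·DD·DD·DD·DD·DD·DD·DD·DD·DD·DB
    A ↦ DB
    B ↦ DB
    C ↦ AC
    D ↦ DD

A->DB, B->DB, C->AC, D->DD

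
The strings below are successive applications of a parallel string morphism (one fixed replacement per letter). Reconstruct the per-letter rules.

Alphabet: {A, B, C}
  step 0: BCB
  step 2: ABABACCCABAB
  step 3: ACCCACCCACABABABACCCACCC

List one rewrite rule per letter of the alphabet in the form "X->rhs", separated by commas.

A->AC, B->CC, C->AB

  step 2 ⇒ step 3: ABABACCCABAB ⇒ AC·CC·AC·CC·AC·AB·AB·AB·AC·CC·AC·CC
    A ↦ AC
    B ↦ CC
    C ↦ AB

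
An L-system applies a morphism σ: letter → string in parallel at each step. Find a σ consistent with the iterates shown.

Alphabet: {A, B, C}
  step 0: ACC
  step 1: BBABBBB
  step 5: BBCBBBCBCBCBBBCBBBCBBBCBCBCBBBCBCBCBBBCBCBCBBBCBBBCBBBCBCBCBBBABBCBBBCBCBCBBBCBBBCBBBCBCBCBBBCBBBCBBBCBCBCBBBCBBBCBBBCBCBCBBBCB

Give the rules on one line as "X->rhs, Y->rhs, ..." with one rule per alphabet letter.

  step 0 ⇒ step 1: ACC ⇒ BBA·BB·BB
    A ↦ BBA
    C ↦ BB
    B ↦ CB  (constrained at step 1)

A->BBA, B->CB, C->BB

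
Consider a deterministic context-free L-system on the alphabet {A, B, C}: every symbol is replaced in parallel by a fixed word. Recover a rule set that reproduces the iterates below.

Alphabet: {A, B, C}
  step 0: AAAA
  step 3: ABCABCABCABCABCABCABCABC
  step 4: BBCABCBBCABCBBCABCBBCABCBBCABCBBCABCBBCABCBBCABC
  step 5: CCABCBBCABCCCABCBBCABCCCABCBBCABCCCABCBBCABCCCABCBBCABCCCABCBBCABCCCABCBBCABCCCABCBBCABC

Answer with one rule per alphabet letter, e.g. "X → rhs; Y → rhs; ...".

  step 4 ⇒ step 5: BBCABCBBCABCBBCABCBBCABCBBCABCBBCABCBBCABCBBCABC ⇒ C·C·ABC·BB·C·ABC·C·C·ABC·BB·C·ABC·C·C·ABC·BB·C·ABC·C·C·ABC·BB·C·ABC·C·C·ABC·BB·C·ABC·C·C·ABC·BB·C·ABC·C·C·ABC·BB·C·ABC·C·C·ABC·BB·C·ABC
    A ↦ BB
    B ↦ C
    C ↦ ABC

A->BB, B->C, C->ABC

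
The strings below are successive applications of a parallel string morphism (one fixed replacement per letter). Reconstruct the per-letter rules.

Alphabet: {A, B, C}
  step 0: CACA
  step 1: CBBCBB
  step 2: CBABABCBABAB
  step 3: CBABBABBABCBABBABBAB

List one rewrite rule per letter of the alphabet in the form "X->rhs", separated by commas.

  step 2 ⇒ step 3: CBABABCBABAB ⇒ CB·AB·B·AB·B·AB·CB·AB·B·AB·B·AB
    A ↦ B
    B ↦ AB
    C ↦ CB

A->B, B->AB, C->CB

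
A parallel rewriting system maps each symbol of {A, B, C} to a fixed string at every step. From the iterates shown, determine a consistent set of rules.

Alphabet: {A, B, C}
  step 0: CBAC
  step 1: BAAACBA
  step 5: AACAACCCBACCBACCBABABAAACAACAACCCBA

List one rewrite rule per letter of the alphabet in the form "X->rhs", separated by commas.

  step 0 ⇒ step 1: CBAC ⇒ BA·AA·C·BA
    A ↦ C
    B ↦ AA
    C ↦ BA

A->C, B->AA, C->BA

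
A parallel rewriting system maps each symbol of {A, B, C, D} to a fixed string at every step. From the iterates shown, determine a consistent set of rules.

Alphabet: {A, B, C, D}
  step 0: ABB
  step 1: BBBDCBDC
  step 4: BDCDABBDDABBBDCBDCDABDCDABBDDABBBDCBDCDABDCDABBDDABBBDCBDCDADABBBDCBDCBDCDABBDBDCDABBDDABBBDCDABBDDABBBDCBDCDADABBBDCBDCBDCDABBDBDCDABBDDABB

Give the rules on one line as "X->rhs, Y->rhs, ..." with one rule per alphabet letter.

A->BB, B->BDC, C->BBD, D->DA

  step 0 ⇒ step 1: ABB ⇒ BB·BDC·BDC
    A ↦ BB
    B ↦ BDC
    C ↦ BBD  (constrained at step 1)
    D ↦ DA  (constrained at step 1)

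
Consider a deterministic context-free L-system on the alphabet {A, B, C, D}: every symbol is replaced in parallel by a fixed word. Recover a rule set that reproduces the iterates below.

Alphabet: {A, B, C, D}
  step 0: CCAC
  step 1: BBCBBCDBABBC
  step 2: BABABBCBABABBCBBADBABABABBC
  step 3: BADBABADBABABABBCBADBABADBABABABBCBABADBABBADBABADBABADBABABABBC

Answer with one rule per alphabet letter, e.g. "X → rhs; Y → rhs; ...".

A->DBA, B->BA, C->BBC, D->B

  step 2 ⇒ step 3: BABABBCBABABBCBBADBABABABBC ⇒ BA·DBA·BA·DBA·BA·BA·BBC·BA·DBA·BA·DBA·BA·BA·BBC·BA·BA·DBA·B·BA·DBA·BA·DBA·BA·DBA·BA·BA·BBC
    A ↦ DBA
    B ↦ BA
    C ↦ BBC
    D ↦ B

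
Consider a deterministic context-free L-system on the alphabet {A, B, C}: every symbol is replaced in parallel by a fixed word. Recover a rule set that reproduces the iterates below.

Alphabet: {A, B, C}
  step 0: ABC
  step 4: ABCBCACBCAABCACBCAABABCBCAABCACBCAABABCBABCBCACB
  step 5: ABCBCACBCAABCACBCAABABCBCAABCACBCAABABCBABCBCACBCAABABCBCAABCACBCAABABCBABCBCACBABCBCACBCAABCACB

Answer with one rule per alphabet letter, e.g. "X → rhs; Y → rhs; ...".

A->AB, B->CB, C->CA

  step 4 ⇒ step 5: ABCBCACBCAABCACBCAABABCBCAABCACBCAABABCBABCBCACB ⇒ AB·CB·CA·CB·CA·AB·CA·CB·CA·AB·AB·CB·CA·AB·CA·CB·CA·AB·AB·CB·AB·CB·CA·CB·CA·AB·AB·CB·CA·AB·CA·CB·CA·AB·AB·CB·AB·CB·CA·CB·AB·CB·CA·CB·CA·AB·CA·CB
    A ↦ AB
    B ↦ CB
    C ↦ CA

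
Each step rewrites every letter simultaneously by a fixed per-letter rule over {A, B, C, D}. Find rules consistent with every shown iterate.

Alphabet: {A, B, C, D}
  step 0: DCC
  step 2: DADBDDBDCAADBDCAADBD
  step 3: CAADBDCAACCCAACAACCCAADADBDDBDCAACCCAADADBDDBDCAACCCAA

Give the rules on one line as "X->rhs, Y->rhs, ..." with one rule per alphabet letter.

  step 2 ⇒ step 3: DADBDDBDCAADBDCAADBD ⇒ CAA·DBD·CAA·CC·CAA·CAA·CC·CAA·DA·DBD·DBD·CAA·CC·CAA·DA·DBD·DBD·CAA·CC·CAA
    A ↦ DBD
    B ↦ CC
    C ↦ DA
    D ↦ CAA

A->DBD, B->CC, C->DA, D->CAA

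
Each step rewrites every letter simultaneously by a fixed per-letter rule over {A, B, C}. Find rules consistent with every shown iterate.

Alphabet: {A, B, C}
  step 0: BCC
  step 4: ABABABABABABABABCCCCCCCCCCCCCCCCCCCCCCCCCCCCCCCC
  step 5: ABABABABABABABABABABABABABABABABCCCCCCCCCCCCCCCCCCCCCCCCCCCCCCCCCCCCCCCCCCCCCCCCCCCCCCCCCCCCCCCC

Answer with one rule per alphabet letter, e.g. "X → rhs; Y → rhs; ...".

  step 4 ⇒ step 5: ABABABABABABABABCCCCCCCCCCCCCCCCCCCCCCCCCCCCCCCC ⇒ AB·AB·AB·AB·AB·AB·AB·AB·AB·AB·AB·AB·AB·AB·AB·AB·CC·CC·CC·CC·CC·CC·CC·CC·CC·CC·CC·CC·CC·CC·CC·CC·CC·CC·CC·CC·CC·CC·CC·CC·CC·CC·CC·CC·CC·CC·CC·CC
    A ↦ AB
    B ↦ AB
    C ↦ CC

A->AB, B->AB, C->CC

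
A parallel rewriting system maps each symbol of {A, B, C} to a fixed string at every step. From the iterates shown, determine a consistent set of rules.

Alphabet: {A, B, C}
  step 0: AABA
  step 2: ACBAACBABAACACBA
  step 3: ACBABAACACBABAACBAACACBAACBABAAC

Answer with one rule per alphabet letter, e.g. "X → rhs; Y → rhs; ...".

A->AC, B->BA, C->BA

  step 2 ⇒ step 3: ACBAACBABAACACBA ⇒ AC·BA·BA·AC·AC·BA·BA·AC·BA·AC·AC·BA·AC·BA·BA·AC
    A ↦ AC
    B ↦ BA
    C ↦ BA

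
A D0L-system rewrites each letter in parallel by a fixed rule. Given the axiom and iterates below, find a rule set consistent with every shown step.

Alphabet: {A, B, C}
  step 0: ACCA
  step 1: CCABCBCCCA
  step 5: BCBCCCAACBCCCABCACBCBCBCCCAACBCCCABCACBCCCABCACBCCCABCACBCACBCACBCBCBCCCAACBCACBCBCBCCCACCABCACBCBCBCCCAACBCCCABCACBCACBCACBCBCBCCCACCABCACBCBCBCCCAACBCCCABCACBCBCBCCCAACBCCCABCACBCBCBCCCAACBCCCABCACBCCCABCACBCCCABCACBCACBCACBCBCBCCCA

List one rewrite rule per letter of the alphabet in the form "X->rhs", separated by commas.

A->CCA, B->AC, C->BC

  step 0 ⇒ step 1: ACCA ⇒ CCA·BC·BC·CCA
    A ↦ CCA
    C ↦ BC
    B ↦ AC  (constrained at step 1)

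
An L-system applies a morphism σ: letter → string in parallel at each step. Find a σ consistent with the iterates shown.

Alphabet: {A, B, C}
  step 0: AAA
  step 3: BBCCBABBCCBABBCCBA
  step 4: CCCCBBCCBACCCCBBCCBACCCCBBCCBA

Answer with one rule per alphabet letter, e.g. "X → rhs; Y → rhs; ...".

A->BA, B->CC, C->B

  step 3 ⇒ step 4: BBCCBABBCCBABBCCBA ⇒ CC·CC·B·B·CC·BA·CC·CC·B·B·CC·BA·CC·CC·B·B·CC·BA
    A ↦ BA
    B ↦ CC
    C ↦ B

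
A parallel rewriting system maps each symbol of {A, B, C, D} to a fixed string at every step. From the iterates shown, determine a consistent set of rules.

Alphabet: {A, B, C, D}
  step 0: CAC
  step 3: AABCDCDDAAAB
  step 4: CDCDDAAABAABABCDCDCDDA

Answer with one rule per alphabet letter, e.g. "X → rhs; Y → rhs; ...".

A->CD, B->DA, C->A, D->AB

  step 3 ⇒ step 4: AABCDCDDAAAB ⇒ CD·CD·DA·A·AB·A·AB·AB·CD·CD·CD·DA
    A ↦ CD
    B ↦ DA
    C ↦ A
    D ↦ AB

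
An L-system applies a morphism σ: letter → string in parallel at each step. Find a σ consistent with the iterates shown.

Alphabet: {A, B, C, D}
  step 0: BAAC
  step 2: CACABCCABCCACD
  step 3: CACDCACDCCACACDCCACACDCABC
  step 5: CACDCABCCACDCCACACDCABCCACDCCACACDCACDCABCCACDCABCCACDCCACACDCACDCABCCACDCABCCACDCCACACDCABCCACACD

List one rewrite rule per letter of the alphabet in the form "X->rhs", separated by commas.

A->CD, B->C, C->CA, D->BC

  step 2 ⇒ step 3: CACABCCABCCACD ⇒ CA·CD·CA·CD·C·CA·CA·CD·C·CA·CA·CD·CA·BC
    A ↦ CD
    B ↦ C
    C ↦ CA
    D ↦ BC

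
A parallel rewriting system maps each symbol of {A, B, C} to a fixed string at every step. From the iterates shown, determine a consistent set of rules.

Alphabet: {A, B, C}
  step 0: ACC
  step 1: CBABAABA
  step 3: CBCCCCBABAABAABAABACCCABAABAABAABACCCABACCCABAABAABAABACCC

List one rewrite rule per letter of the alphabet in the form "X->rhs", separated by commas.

A->CB, B->CCC, C->ABA

  step 0 ⇒ step 1: ACC ⇒ CB·ABA·ABA
    A ↦ CB
    C ↦ ABA
    B ↦ CCC  (constrained at step 1)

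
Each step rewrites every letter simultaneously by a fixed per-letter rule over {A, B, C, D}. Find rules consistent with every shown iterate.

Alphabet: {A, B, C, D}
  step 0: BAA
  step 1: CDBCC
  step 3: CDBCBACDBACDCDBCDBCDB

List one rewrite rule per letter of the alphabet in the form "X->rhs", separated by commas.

  step 0 ⇒ step 1: BAA ⇒ CDB·C·C
    A ↦ C
    B ↦ CDB
    C ↦ B  (constrained at step 1)
    D ↦ ACD  (constrained at step 1)

A->C, B->CDB, C->B, D->ACD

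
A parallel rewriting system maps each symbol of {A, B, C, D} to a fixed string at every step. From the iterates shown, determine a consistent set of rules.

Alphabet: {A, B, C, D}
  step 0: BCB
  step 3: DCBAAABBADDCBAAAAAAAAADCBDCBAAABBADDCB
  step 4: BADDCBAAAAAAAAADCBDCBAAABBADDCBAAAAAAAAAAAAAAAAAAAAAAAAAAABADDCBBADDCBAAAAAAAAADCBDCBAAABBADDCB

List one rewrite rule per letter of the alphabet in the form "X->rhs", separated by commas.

A->AAA, B->DCB, C->AD, D->B

  step 3 ⇒ step 4: DCBAAABBADDCBAAAAAAAAADCBDCBAAABBADDCB ⇒ B·AD·DCB·AAA·AAA·AAA·DCB·DCB·AAA·B·B·AD·DCB·AAA·AAA·AAA·AAA·AAA·AAA·AAA·AAA·AAA·B·AD·DCB·B·AD·DCB·AAA·AAA·AAA·DCB·DCB·AAA·B·B·AD·DCB
    A ↦ AAA
    B ↦ DCB
    C ↦ AD
    D ↦ B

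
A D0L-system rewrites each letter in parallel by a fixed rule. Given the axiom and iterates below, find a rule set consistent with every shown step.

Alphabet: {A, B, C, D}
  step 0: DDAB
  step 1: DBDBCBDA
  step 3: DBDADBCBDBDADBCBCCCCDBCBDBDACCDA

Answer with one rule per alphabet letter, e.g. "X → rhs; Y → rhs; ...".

  step 0 ⇒ step 1: DDAB ⇒ DB·DB·CB·DA
    A ↦ CB
    B ↦ DA
    D ↦ DB
    C ↦ CC  (constrained at step 1)

A->CB, B->DA, C->CC, D->DB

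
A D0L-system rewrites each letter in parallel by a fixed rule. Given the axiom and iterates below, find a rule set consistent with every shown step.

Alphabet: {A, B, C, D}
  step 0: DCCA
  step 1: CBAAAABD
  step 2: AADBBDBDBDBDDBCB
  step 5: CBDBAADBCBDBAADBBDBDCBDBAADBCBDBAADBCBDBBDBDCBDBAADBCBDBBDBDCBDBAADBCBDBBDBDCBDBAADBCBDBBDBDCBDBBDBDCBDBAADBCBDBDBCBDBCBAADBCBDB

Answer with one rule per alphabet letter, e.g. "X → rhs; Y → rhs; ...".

  step 1 ⇒ step 2: CBAAAABD ⇒ AA·DB·BD·BD·BD·BD·DB·CB
    A ↦ BD
    B ↦ DB
    C ↦ AA
    D ↦ CB

A->BD, B->DB, C->AA, D->CB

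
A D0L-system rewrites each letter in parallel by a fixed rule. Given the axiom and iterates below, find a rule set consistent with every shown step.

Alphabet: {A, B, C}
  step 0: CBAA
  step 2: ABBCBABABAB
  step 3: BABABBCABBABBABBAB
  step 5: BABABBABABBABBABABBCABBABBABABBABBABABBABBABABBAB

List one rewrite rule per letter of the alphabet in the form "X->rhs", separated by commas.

  step 2 ⇒ step 3: ABBCBABABAB ⇒ B·AB·AB·BC·AB·B·AB·B·AB·B·AB
    A ↦ B
    B ↦ AB
    C ↦ BC

A->B, B->AB, C->BC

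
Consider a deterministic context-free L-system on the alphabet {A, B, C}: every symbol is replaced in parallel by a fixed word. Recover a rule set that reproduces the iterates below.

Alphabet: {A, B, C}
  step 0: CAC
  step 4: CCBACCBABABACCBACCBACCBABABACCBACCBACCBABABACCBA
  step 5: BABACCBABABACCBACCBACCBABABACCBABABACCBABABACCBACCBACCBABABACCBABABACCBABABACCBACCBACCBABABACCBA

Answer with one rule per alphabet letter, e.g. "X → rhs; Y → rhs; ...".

A->BA, B->CC, C->BA

  step 4 ⇒ step 5: CCBACCBABABACCBACCBACCBABABACCBACCBACCBABABACCBA ⇒ BA·BA·CC·BA·BA·BA·CC·BA·CC·BA·CC·BA·BA·BA·CC·BA·BA·BA·CC·BA·BA·BA·CC·BA·CC·BA·CC·BA·BA·BA·CC·BA·BA·BA·CC·BA·BA·BA·CC·BA·CC·BA·CC·BA·BA·BA·CC·BA
    A ↦ BA
    B ↦ CC
    C ↦ BA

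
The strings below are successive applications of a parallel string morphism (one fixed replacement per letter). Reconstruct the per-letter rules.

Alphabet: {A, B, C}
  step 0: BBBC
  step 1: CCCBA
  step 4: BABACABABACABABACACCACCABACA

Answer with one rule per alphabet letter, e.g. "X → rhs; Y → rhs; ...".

A->CA, B->C, C->BA

  step 0 ⇒ step 1: BBBC ⇒ C·C·C·BA
    B ↦ C
    C ↦ BA
    A ↦ CA  (constrained at step 1)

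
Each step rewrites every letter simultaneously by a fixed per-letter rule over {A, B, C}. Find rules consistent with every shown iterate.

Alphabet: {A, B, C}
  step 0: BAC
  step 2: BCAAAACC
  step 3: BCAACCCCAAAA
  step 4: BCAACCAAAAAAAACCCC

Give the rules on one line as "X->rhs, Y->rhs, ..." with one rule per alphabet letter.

  step 3 ⇒ step 4: BCAACCCCAAAA ⇒ BC·AA·C·C·AA·AA·AA·AA·C·C·C·C
    A ↦ C
    B ↦ BC
    C ↦ AA

A->C, B->BC, C->AA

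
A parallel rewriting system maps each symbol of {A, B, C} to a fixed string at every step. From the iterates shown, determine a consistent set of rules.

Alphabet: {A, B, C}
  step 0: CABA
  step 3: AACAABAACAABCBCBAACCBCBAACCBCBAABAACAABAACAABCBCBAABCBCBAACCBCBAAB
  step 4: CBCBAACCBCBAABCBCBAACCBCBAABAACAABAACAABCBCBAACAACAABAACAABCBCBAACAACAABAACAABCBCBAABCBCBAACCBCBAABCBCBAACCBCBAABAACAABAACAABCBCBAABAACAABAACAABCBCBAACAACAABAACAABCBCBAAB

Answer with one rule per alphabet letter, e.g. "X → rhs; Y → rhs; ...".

  step 3 ⇒ step 4: AACAABAACAABCBCBAACCBCBAACCBCBAABAACAABAACAABCBCBAABCBCBAACCBCBAAB ⇒ CB·CB·AAC·CB·CB·AAB·CB·CB·AAC·CB·CB·AAB·AAC·AAB·AAC·AAB·CB·CB·AAC·AAC·AAB·AAC·AAB·CB·CB·AAC·AAC·AAB·AAC·AAB·CB·CB·AAB·CB·CB·AAC·CB·CB·AAB·CB·CB·AAC·CB·CB·AAB·AAC·AAB·AAC·AAB·CB·CB·AAB·AAC·AAB·AAC·AAB·CB·CB·AAC·AAC·AAB·AAC·AAB·CB·CB·AAB
    A ↦ CB
    B ↦ AAB
    C ↦ AAC

A->CB, B->AAB, C->AAC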